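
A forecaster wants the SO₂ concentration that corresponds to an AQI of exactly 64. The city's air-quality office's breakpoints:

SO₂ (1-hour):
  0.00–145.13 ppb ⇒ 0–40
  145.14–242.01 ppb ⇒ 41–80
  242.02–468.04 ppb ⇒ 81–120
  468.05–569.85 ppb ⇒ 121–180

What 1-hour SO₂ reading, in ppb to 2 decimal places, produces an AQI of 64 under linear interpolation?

202.27

AQI 64 lies in the 41–80 band, which corresponds to 145.14–242.01 ppb.
C = 145.14 + (64−41)×(242.01−145.14)/(80−41) = 145.14 + 23×96.87/39 ≈ 202.2685 ppb → 202.27 ppb to 2 dp.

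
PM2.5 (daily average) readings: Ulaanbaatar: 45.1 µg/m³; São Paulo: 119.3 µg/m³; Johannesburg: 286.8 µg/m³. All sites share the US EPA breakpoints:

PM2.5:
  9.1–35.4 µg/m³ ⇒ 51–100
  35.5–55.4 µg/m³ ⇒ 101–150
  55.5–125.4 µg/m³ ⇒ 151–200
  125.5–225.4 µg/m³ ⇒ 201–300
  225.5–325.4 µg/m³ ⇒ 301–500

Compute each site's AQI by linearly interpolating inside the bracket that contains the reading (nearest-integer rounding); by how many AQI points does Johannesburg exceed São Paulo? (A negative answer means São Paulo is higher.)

Ulaanbaatar: 45.1 lies in 35.5–55.4, so I_lo=101, I_hi=150, C_lo=35.5, C_hi=55.4.
(150−101)/(55.4−35.5) × (45.1−35.5) + 101 = 49/19.9 × 9.6 + 101 ≈ 124.64 → 125.
São Paulo: row 55.5–125.4 (AQI 151–200). (200−151)·(119.3−55.5)/(125.4−55.5) + 151 = 49·63.8/69.9 + 151 ≈ 195.72 → 196.
Johannesburg: row 225.5–325.4 (AQI 301–500). (500−301)·(286.8−225.5)/(325.4−225.5) + 301 = 199·61.3/99.9 + 301 ≈ 423.11 → 423.
AQIs: Ulaanbaatar=125, São Paulo=196, Johannesburg=423. Johannesburg (423) − São Paulo (196) = 227.

227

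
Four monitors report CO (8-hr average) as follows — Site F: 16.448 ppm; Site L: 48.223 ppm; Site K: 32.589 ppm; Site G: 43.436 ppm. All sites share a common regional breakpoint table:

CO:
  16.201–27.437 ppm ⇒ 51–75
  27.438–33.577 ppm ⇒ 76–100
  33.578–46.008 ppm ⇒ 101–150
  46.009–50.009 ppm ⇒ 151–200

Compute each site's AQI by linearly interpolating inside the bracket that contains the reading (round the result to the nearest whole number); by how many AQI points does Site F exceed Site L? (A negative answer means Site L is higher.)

-126

Site F: row 16.201–27.437 (AQI 51–75). (75−51)·(16.448−16.201)/(27.437−16.201) + 51 = 24·0.247/11.236 + 51 ≈ 51.53 → 52.
Site L: 48.223 ∈ [46.009, 50.009] ↔ index [151, 200].
151 + (48.223−46.009)·(200−151)/(50.009−46.009) = 151 + 2.214·49/4.000 ≈ 178.12, so AQI = 178.
Site K: 32.589 ∈ [27.438, 33.577] ↔ index [76, 100].
76 + (32.589−27.438)·(100−76)/(33.577−27.438) = 76 + 5.151·24/6.139 ≈ 96.14, so AQI = 96.
Site G: 43.436 lies in 33.578–46.008, so I_lo=101, I_hi=150, C_lo=33.578, C_hi=46.008.
(150−101)/(46.008−33.578) × (43.436−33.578) + 101 = 49/12.430 × 9.858 + 101 ≈ 139.86 → 140.
AQIs: Site F=52, Site L=178, Site K=96, Site G=140. Site F (52) − Site L (178) = -126.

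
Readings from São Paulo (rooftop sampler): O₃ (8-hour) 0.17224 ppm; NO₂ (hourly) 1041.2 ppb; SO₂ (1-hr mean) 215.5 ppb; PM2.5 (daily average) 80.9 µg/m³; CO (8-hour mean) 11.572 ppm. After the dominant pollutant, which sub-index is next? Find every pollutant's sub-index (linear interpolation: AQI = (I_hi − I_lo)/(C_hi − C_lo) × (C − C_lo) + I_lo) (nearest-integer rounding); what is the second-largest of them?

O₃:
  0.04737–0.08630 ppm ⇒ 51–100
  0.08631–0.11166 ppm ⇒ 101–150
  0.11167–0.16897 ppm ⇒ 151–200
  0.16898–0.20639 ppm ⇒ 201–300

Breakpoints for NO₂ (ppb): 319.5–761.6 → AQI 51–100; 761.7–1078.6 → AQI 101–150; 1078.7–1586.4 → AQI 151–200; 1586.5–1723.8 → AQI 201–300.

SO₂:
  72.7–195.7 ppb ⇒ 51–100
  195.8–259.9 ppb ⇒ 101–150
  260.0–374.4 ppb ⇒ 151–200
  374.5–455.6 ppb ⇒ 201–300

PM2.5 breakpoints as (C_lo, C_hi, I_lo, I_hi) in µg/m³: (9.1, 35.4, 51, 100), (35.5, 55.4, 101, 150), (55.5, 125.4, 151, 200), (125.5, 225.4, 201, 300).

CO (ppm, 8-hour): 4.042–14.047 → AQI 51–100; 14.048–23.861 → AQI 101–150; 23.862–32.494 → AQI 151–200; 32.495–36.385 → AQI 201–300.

169

O₃: 0.17224 ∈ [0.16898, 0.20639] ↔ index [201, 300].
201 + (0.17224−0.16898)·(300−201)/(0.20639−0.16898) = 201 + 0.00326·99/0.03741 ≈ 209.63, so AQI = 210.
NO₂: 1041.2 ∈ [761.7, 1078.6] ↔ index [101, 150].
101 + (1041.2−761.7)·(150−101)/(1078.6−761.7) = 101 + 279.5·49/316.9 ≈ 144.22, so AQI = 144.
SO₂: 215.5 ∈ [195.8, 259.9] ↔ index [101, 150].
101 + (215.5−195.8)·(150−101)/(259.9−195.8) = 101 + 19.7·49/64.1 ≈ 116.06, so AQI = 116.
PM2.5: 80.9 ∈ [55.5, 125.4] ↔ index [151, 200].
151 + (80.9−55.5)·(200−151)/(125.4−55.5) = 151 + 25.4·49/69.9 ≈ 168.81, so AQI = 169.
CO 11.572: bracket 4.042–14.047 → index 51–100; slope 49/10.005, offset 7.530.
AQI = 51 + 49/10.005·7.530 ≈ 87.88 ⇒ 88.
Sub-indices: O₃→210, NO₂→144, SO₂→116, PM2.5→169, CO→88. Ranked high→low: 210, 169, 144, 116, 88. Second-highest sub-index = 169.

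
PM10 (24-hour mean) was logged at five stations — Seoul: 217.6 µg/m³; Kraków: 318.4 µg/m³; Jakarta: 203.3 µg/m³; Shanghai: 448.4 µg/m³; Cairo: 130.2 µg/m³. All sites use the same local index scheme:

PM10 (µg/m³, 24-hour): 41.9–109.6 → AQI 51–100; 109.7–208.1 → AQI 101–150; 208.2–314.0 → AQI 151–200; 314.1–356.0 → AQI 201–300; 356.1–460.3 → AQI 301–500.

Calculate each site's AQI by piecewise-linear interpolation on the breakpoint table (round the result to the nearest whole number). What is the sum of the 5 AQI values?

Seoul: 217.6 ∈ [208.2, 314.0] ↔ index [151, 200].
151 + (217.6−208.2)·(200−151)/(314.0−208.2) = 151 + 9.4·49/105.8 ≈ 155.35, so AQI = 155.
Kraków: row 314.1–356.0 (AQI 201–300). (300−201)·(318.4−314.1)/(356.0−314.1) + 201 = 99·4.3/41.9 + 201 ≈ 211.16 → 211.
Jakarta: 203.3 ∈ [109.7, 208.1] ↔ index [101, 150].
101 + (203.3−109.7)·(150−101)/(208.1−109.7) = 101 + 93.6·49/98.4 ≈ 147.61, so AQI = 148.
Shanghai 448.4: bracket 356.1–460.3 → index 301–500; slope 199/104.2, offset 92.3.
AQI = 301 + 199/104.2·92.3 ≈ 477.27 ⇒ 477.
Cairo: 130.2 ∈ [109.7, 208.1] ↔ index [101, 150].
101 + (130.2−109.7)·(150−101)/(208.1−109.7) = 101 + 20.5·49/98.4 ≈ 111.21, so AQI = 111.
AQIs: Seoul=155, Kraków=211, Jakarta=148, Shanghai=477, Cairo=111. Sum = 155 + 211 + 148 + 477 + 111 = 1102.

1102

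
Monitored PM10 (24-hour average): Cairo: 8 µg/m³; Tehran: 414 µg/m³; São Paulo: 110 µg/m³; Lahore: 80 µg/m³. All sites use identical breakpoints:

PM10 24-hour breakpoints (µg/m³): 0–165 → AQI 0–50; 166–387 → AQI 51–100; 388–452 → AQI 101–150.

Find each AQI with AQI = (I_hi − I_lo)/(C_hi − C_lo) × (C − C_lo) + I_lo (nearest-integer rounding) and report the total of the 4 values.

Cairo: 8 lies in 0–165, so I_lo=0, I_hi=50, C_lo=0, C_hi=165.
(50−0)/(165−0) × (8−0) + 0 = 50/165 × 8 + 0 ≈ 2.42 → 2.
Tehran: 414 lies in 388–452, so I_lo=101, I_hi=150, C_lo=388, C_hi=452.
(150−101)/(452−388) × (414−388) + 101 = 49/64 × 26 + 101 ≈ 120.91 → 121.
São Paulo: 110 ∈ [0, 165] ↔ index [0, 50].
0 + (110−0)·(50−0)/(165−0) = 0 + 110·50/165 ≈ 33.33, so AQI = 33.
Lahore: row 0–165 (AQI 0–50). (50−0)·(80−0)/(165−0) + 0 = 50·80/165 + 0 ≈ 24.24 → 24.
AQIs: Cairo=2, Tehran=121, São Paulo=33, Lahore=24. Sum = 2 + 121 + 33 + 24 = 180.

180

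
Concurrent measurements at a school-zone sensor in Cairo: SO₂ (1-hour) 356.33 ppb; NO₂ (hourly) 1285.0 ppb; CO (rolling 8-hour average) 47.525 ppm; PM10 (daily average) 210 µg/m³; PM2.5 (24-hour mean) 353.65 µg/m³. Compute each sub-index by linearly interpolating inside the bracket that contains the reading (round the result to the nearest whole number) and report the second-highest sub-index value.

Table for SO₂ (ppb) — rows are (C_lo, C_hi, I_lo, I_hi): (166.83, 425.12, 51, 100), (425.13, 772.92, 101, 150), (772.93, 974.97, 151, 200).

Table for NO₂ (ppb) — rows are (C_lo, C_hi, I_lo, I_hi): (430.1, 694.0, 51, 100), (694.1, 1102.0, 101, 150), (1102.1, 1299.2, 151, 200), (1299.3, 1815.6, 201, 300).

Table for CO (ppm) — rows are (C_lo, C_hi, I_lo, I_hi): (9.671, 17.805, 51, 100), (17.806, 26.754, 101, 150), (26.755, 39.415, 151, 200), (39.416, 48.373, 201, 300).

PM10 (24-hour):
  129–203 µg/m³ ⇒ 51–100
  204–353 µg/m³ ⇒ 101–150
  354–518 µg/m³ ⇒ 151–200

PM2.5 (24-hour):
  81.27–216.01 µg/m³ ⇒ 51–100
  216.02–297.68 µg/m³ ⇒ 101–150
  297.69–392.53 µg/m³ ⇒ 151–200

196

SO₂: 356.33 ∈ [166.83, 425.12] ↔ index [51, 100].
51 + (356.33−166.83)·(100−51)/(425.12−166.83) = 51 + 189.50·49/258.29 ≈ 86.95, so AQI = 87.
NO₂ 1285.0: bracket 1102.1–1299.2 → index 151–200; slope 49/197.1, offset 182.9.
AQI = 151 + 49/197.1·182.9 ≈ 196.47 ⇒ 196.
CO: 47.525 lies in 39.416–48.373, so I_lo=201, I_hi=300, C_lo=39.416, C_hi=48.373.
(300−201)/(48.373−39.416) × (47.525−39.416) + 201 = 99/8.957 × 8.109 + 201 ≈ 290.63 → 291.
PM10: row 204–353 (AQI 101–150). (150−101)·(210−204)/(353−204) + 101 = 49·6/149 + 101 ≈ 102.97 → 103.
PM2.5: row 297.69–392.53 (AQI 151–200). (200−151)·(353.65−297.69)/(392.53−297.69) + 151 = 49·55.96/94.84 + 151 ≈ 179.91 → 180.
Sub-indices: SO₂→87, NO₂→196, CO→291, PM10→103, PM2.5→180. Ranked high→low: 291, 196, 180, 103, 87. Second-highest sub-index = 196.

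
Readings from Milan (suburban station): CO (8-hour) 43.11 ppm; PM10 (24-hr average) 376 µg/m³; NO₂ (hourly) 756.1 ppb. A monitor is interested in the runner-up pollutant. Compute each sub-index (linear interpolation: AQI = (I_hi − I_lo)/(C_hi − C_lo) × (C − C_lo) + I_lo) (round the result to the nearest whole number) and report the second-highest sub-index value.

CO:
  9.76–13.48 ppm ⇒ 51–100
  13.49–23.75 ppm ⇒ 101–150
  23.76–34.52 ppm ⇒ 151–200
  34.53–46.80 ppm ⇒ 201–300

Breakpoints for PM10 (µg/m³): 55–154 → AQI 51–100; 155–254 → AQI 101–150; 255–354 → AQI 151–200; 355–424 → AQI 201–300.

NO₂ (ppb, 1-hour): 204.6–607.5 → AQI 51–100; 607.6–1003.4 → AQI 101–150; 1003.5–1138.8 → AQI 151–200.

231

CO 43.11: bracket 34.53–46.80 → index 201–300; slope 99/12.27, offset 8.58.
AQI = 201 + 99/12.27·8.58 ≈ 270.23 ⇒ 270.
PM10: 376 ∈ [355, 424] ↔ index [201, 300].
201 + (376−355)·(300−201)/(424−355) = 201 + 21·99/69 ≈ 231.13, so AQI = 231.
NO₂: row 607.6–1003.4 (AQI 101–150). (150−101)·(756.1−607.6)/(1003.4−607.6) + 101 = 49·148.5/395.8 + 101 ≈ 119.38 → 119.
Sub-indices: CO→270, PM10→231, NO₂→119. Ranked high→low: 270, 231, 119. Second-highest sub-index = 231.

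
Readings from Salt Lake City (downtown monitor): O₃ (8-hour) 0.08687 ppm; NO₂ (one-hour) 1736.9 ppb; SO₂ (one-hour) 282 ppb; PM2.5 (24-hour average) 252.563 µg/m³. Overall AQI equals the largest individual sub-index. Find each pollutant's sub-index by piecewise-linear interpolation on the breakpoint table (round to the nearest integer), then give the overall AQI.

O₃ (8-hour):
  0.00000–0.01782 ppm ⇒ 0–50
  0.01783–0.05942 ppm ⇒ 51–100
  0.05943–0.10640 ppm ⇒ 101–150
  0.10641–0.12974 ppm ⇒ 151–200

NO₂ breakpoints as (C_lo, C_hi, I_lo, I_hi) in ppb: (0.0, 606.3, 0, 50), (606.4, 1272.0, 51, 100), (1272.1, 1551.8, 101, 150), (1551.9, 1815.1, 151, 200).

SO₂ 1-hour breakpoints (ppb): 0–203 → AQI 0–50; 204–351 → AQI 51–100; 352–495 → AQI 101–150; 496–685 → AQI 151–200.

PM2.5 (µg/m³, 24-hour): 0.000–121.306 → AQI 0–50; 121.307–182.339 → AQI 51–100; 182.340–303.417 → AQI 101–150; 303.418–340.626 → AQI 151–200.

185

O₃: row 0.05943–0.10640 (AQI 101–150). (150−101)·(0.08687−0.05943)/(0.10640−0.05943) + 101 = 49·0.02744/0.04697 + 101 ≈ 129.63 → 130.
NO₂ 1736.9: bracket 1551.9–1815.1 → index 151–200; slope 49/263.2, offset 185.0.
AQI = 151 + 49/263.2·185.0 ≈ 185.44 ⇒ 185.
SO₂: 282 lies in 204–351, so I_lo=51, I_hi=100, C_lo=204, C_hi=351.
(100−51)/(351−204) × (282−204) + 51 = 49/147 × 78 + 51 ≈ 77.00 → 77.
PM2.5: 252.563 lies in 182.340–303.417, so I_lo=101, I_hi=150, C_lo=182.340, C_hi=303.417.
(150−101)/(303.417−182.340) × (252.563−182.340) + 101 = 49/121.077 × 70.223 + 101 ≈ 129.42 → 129.
Sub-indices: O₃→130, NO₂→185, SO₂→77, PM2.5→129. Overall AQI = max = 185; dominant pollutant is NO₂.
AQI 185: Unhealthy.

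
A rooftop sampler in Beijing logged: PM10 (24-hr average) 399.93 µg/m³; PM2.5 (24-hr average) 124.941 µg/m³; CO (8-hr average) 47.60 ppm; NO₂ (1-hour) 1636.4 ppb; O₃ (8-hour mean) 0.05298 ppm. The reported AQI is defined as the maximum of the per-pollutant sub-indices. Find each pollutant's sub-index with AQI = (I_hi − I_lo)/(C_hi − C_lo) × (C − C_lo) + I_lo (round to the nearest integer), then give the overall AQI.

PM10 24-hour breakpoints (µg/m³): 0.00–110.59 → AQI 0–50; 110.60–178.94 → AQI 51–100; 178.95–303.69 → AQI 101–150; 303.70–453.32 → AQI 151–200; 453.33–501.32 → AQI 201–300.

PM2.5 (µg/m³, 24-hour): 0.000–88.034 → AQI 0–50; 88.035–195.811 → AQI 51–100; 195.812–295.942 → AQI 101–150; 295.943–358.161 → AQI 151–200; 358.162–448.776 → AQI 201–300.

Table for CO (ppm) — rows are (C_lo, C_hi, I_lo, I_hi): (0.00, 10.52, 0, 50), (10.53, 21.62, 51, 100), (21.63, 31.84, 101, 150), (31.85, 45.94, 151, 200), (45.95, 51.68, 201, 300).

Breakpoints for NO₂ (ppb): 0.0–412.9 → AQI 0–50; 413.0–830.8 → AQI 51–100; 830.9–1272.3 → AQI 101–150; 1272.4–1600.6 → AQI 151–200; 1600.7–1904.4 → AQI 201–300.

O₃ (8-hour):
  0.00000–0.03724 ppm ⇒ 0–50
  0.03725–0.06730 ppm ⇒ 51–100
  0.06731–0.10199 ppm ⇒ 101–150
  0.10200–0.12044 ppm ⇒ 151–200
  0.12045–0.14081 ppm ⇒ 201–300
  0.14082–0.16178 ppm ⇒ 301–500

PM10: 399.93 lies in 303.70–453.32, so I_lo=151, I_hi=200, C_lo=303.70, C_hi=453.32.
(200−151)/(453.32−303.70) × (399.93−303.70) + 151 = 49/149.62 × 96.23 + 151 ≈ 182.51 → 183.
PM2.5 124.941: bracket 88.035–195.811 → index 51–100; slope 49/107.776, offset 36.906.
AQI = 51 + 49/107.776·36.906 ≈ 67.78 ⇒ 68.
CO 47.60: bracket 45.95–51.68 → index 201–300; slope 99/5.73, offset 1.65.
AQI = 201 + 99/5.73·1.65 ≈ 229.51 ⇒ 230.
NO₂: 1636.4 lies in 1600.7–1904.4, so I_lo=201, I_hi=300, C_lo=1600.7, C_hi=1904.4.
(300−201)/(1904.4−1600.7) × (1636.4−1600.7) + 201 = 99/303.7 × 35.7 + 201 ≈ 212.64 → 213.
O₃: row 0.03725–0.06730 (AQI 51–100). (100−51)·(0.05298−0.03725)/(0.06730−0.03725) + 51 = 49·0.01573/0.03005 + 51 ≈ 76.65 → 77.
Sub-indices: PM10→183, PM2.5→68, CO→230, NO₂→213, O₃→77. Overall AQI = max = 230; dominant pollutant is CO.

230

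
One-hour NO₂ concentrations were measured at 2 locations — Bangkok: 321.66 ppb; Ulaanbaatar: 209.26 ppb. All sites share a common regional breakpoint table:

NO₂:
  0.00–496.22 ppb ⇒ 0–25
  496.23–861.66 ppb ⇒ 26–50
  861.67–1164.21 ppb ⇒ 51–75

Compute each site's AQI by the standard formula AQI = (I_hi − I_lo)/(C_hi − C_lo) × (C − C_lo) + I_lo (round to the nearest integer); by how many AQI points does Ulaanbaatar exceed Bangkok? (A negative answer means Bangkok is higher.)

-5

Bangkok: row 0.00–496.22 (AQI 0–25). (25−0)·(321.66−0.00)/(496.22−0.00) + 0 = 25·321.66/496.22 + 0 ≈ 16.21 → 16.
Ulaanbaatar: 209.26 ∈ [0.00, 496.22] ↔ index [0, 25].
0 + (209.26−0.00)·(25−0)/(496.22−0.00) = 0 + 209.26·25/496.22 ≈ 10.54, so AQI = 11.
AQIs: Bangkok=16, Ulaanbaatar=11. Ulaanbaatar (11) − Bangkok (16) = -5.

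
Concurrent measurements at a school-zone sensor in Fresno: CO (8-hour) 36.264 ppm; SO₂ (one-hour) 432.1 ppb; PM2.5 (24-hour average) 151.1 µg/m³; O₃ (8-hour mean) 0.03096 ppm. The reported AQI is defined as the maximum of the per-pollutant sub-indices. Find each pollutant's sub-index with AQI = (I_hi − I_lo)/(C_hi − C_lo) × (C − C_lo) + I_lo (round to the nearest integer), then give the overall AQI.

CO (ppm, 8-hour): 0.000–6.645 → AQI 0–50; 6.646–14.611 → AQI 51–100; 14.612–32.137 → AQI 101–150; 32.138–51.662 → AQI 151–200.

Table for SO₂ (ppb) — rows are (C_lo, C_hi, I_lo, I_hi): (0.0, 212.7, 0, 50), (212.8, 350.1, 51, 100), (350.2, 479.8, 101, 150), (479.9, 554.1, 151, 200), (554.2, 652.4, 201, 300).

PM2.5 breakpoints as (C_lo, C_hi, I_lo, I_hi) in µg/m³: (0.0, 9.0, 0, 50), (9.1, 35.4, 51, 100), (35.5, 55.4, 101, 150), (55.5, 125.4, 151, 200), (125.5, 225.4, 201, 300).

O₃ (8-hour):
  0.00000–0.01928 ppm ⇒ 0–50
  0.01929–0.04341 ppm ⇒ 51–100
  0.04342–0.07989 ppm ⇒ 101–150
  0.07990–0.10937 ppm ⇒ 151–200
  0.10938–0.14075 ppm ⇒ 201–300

226

CO: 36.264 lies in 32.138–51.662, so I_lo=151, I_hi=200, C_lo=32.138, C_hi=51.662.
(200−151)/(51.662−32.138) × (36.264−32.138) + 151 = 49/19.524 × 4.126 + 151 ≈ 161.36 → 161.
SO₂ 432.1: bracket 350.2–479.8 → index 101–150; slope 49/129.6, offset 81.9.
AQI = 101 + 49/129.6·81.9 ≈ 131.97 ⇒ 132.
PM2.5 151.1: bracket 125.5–225.4 → index 201–300; slope 99/99.9, offset 25.6.
AQI = 201 + 99/99.9·25.6 ≈ 226.37 ⇒ 226.
O₃: row 0.01929–0.04341 (AQI 51–100). (100−51)·(0.03096−0.01929)/(0.04341−0.01929) + 51 = 49·0.01167/0.02412 + 51 ≈ 74.71 → 75.
Sub-indices: CO→161, SO₂→132, PM2.5→226, O₃→75. Overall AQI = max = 226; dominant pollutant is PM2.5.
AQI 226: Very Unhealthy.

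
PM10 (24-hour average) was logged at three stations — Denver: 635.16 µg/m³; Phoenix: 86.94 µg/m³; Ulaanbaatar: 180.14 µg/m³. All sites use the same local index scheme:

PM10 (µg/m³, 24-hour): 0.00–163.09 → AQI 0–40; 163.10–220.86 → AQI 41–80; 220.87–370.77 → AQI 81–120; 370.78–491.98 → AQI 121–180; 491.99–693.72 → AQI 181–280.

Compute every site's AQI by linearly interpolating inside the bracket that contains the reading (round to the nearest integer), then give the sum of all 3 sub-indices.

Denver: row 491.99–693.72 (AQI 181–280). (280−181)·(635.16−491.99)/(693.72−491.99) + 181 = 99·143.17/201.73 + 181 ≈ 251.26 → 251.
Phoenix: 86.94 ∈ [0.00, 163.09] ↔ index [0, 40].
0 + (86.94−0.00)·(40−0)/(163.09−0.00) = 0 + 86.94·40/163.09 ≈ 21.32, so AQI = 21.
Ulaanbaatar: 180.14 lies in 163.10–220.86, so I_lo=41, I_hi=80, C_lo=163.10, C_hi=220.86.
(80−41)/(220.86−163.10) × (180.14−163.10) + 41 = 39/57.76 × 17.04 + 41 ≈ 52.51 → 53.
AQIs: Denver=251, Phoenix=21, Ulaanbaatar=53. Sum = 251 + 21 + 53 = 325.

325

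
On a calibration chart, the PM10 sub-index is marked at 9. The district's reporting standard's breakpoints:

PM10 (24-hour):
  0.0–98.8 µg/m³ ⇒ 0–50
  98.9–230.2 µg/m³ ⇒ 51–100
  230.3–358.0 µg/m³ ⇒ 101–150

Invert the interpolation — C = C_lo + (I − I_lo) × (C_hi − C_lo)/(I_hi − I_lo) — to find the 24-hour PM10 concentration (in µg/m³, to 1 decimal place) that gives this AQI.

AQI 9 lies in the 0–50 band, which corresponds to 0.0–98.8 µg/m³.
C = 0.0 + (9−0)×(98.8−0.0)/(50−0) = 0.0 + 9×98.8/50 ≈ 17.784 µg/m³ → 17.8 µg/m³ to 1 dp.

17.8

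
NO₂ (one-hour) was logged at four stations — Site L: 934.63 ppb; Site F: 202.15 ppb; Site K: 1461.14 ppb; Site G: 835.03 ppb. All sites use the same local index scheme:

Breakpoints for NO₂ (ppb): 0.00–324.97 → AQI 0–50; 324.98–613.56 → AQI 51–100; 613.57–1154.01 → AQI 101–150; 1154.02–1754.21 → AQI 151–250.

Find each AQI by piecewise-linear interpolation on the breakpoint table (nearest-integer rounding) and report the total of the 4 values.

Site L: 934.63 ∈ [613.57, 1154.01] ↔ index [101, 150].
101 + (934.63−613.57)·(150−101)/(1154.01−613.57) = 101 + 321.06·49/540.44 ≈ 130.11, so AQI = 130.
Site F 202.15: bracket 0.00–324.97 → index 0–50; slope 50/324.97, offset 202.15.
AQI = 0 + 50/324.97·202.15 ≈ 31.10 ⇒ 31.
Site K: 1461.14 lies in 1154.02–1754.21, so I_lo=151, I_hi=250, C_lo=1154.02, C_hi=1754.21.
(250−151)/(1754.21−1154.02) × (1461.14−1154.02) + 151 = 99/600.19 × 307.12 + 151 ≈ 201.66 → 202.
Site G 835.03: bracket 613.57–1154.01 → index 101–150; slope 49/540.44, offset 221.46.
AQI = 101 + 49/540.44·221.46 ≈ 121.08 ⇒ 121.
AQIs: Site L=130, Site F=31, Site K=202, Site G=121. Sum = 130 + 31 + 202 + 121 = 484.

484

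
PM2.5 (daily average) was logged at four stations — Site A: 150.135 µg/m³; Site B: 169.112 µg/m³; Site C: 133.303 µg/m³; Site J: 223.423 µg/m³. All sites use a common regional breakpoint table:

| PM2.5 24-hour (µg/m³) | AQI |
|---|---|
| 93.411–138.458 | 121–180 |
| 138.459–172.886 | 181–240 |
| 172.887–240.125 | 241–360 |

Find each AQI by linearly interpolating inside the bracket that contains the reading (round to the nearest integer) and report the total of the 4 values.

938

Site A: 150.135 ∈ [138.459, 172.886] ↔ index [181, 240].
181 + (150.135−138.459)·(240−181)/(172.886−138.459) = 181 + 11.676·59/34.427 ≈ 201.01, so AQI = 201.
Site B: row 138.459–172.886 (AQI 181–240). (240−181)·(169.112−138.459)/(172.886−138.459) + 181 = 59·30.653/34.427 + 181 ≈ 233.53 → 234.
Site C: 133.303 lies in 93.411–138.458, so I_lo=121, I_hi=180, C_lo=93.411, C_hi=138.458.
(180−121)/(138.458−93.411) × (133.303−93.411) + 121 = 59/45.047 × 39.892 + 121 ≈ 173.25 → 173.
Site J: 223.423 ∈ [172.887, 240.125] ↔ index [241, 360].
241 + (223.423−172.887)·(360−241)/(240.125−172.887) = 241 + 50.536·119/67.238 ≈ 330.44, so AQI = 330.
AQIs: Site A=201, Site B=234, Site C=173, Site J=330. Sum = 201 + 234 + 173 + 330 = 938.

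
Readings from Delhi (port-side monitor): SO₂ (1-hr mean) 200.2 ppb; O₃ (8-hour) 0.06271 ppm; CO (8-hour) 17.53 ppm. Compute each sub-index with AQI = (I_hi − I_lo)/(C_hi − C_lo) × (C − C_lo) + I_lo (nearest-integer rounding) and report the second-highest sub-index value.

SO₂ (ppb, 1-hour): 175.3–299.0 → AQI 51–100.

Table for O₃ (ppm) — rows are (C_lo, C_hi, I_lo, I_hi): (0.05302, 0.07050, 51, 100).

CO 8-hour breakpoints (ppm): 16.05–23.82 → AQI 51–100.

61

SO₂: row 175.3–299.0 (AQI 51–100). (100−51)·(200.2−175.3)/(299.0−175.3) + 51 = 49·24.9/123.7 + 51 ≈ 60.86 → 61.
O₃: 0.06271 lies in 0.05302–0.07050, so I_lo=51, I_hi=100, C_lo=0.05302, C_hi=0.07050.
(100−51)/(0.07050−0.05302) × (0.06271−0.05302) + 51 = 49/0.01748 × 0.00969 + 51 ≈ 78.16 → 78.
CO: 17.53 lies in 16.05–23.82, so I_lo=51, I_hi=100, C_lo=16.05, C_hi=23.82.
(100−51)/(23.82−16.05) × (17.53−16.05) + 51 = 49/7.77 × 1.48 + 51 ≈ 60.33 → 60.
Sub-indices: SO₂→61, O₃→78, CO→60. Ranked high→low: 78, 61, 60. Second-highest sub-index = 61.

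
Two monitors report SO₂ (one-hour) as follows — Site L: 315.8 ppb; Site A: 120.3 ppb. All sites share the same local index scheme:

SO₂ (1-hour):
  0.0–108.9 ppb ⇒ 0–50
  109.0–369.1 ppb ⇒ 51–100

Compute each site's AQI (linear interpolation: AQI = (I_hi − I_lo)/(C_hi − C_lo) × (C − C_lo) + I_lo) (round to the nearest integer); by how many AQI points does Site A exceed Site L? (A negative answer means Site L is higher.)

Site L: 315.8 lies in 109.0–369.1, so I_lo=51, I_hi=100, C_lo=109.0, C_hi=369.1.
(100−51)/(369.1−109.0) × (315.8−109.0) + 51 = 49/260.1 × 206.8 + 51 ≈ 89.96 → 90.
Site A: 120.3 lies in 109.0–369.1, so I_lo=51, I_hi=100, C_lo=109.0, C_hi=369.1.
(100−51)/(369.1−109.0) × (120.3−109.0) + 51 = 49/260.1 × 11.3 + 51 ≈ 53.13 → 53.
AQIs: Site L=90, Site A=53. Site A (53) − Site L (90) = -37.

-37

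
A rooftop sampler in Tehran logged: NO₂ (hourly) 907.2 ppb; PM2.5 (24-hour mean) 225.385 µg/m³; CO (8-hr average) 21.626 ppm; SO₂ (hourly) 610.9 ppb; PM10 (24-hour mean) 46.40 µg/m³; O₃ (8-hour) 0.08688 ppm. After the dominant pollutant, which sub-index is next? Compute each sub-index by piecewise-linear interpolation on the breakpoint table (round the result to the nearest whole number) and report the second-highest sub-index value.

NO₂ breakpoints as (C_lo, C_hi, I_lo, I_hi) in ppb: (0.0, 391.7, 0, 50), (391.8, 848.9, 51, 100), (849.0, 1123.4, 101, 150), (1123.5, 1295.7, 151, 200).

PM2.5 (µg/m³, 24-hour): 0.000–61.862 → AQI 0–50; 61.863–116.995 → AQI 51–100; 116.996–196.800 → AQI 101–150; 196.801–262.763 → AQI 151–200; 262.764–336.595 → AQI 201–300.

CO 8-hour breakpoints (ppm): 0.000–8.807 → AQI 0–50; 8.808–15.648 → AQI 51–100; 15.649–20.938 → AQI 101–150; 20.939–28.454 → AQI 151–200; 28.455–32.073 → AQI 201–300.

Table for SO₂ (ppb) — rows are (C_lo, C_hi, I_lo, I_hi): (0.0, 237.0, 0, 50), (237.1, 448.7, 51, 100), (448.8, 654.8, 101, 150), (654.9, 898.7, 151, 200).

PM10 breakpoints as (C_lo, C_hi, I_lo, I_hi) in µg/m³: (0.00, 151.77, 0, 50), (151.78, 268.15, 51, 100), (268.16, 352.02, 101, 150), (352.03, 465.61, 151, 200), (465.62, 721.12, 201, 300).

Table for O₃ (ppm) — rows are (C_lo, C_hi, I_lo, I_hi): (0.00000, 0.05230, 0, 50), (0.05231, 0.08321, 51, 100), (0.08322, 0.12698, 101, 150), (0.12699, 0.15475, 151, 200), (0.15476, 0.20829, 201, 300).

155

NO₂: 907.2 ∈ [849.0, 1123.4] ↔ index [101, 150].
101 + (907.2−849.0)·(150−101)/(1123.4−849.0) = 101 + 58.2·49/274.4 ≈ 111.39, so AQI = 111.
PM2.5 225.385: bracket 196.801–262.763 → index 151–200; slope 49/65.962, offset 28.584.
AQI = 151 + 49/65.962·28.584 ≈ 172.23 ⇒ 172.
CO: 21.626 lies in 20.939–28.454, so I_lo=151, I_hi=200, C_lo=20.939, C_hi=28.454.
(200−151)/(28.454−20.939) × (21.626−20.939) + 151 = 49/7.515 × 0.687 + 151 ≈ 155.48 → 155.
SO₂: 610.9 lies in 448.8–654.8, so I_lo=101, I_hi=150, C_lo=448.8, C_hi=654.8.
(150−101)/(654.8−448.8) × (610.9−448.8) + 101 = 49/206.0 × 162.1 + 101 ≈ 139.56 → 140.
PM10 46.40: bracket 0.00–151.77 → index 0–50; slope 50/151.77, offset 46.40.
AQI = 0 + 50/151.77·46.40 ≈ 15.29 ⇒ 15.
O₃ 0.08688: bracket 0.08322–0.12698 → index 101–150; slope 49/0.04376, offset 0.00366.
AQI = 101 + 49/0.04376·0.00366 ≈ 105.10 ⇒ 105.
Sub-indices: NO₂→111, PM2.5→172, CO→155, SO₂→140, PM10→15, O₃→105. Ranked high→low: 172, 155, 140, 111, 105, 15. Second-highest sub-index = 155.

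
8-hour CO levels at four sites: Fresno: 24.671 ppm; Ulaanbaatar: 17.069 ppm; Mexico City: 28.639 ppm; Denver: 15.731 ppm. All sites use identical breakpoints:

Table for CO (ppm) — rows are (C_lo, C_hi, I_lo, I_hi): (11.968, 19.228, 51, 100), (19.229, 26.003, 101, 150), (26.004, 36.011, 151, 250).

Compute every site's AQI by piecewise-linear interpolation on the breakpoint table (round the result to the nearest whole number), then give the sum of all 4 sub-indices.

Fresno: 24.671 ∈ [19.229, 26.003] ↔ index [101, 150].
101 + (24.671−19.229)·(150−101)/(26.003−19.229) = 101 + 5.442·49/6.774 ≈ 140.36, so AQI = 140.
Ulaanbaatar: 17.069 ∈ [11.968, 19.228] ↔ index [51, 100].
51 + (17.069−11.968)·(100−51)/(19.228−11.968) = 51 + 5.101·49/7.260 ≈ 85.43, so AQI = 85.
Mexico City: 28.639 ∈ [26.004, 36.011] ↔ index [151, 250].
151 + (28.639−26.004)·(250−151)/(36.011−26.004) = 151 + 2.635·99/10.007 ≈ 177.07, so AQI = 177.
Denver: 15.731 lies in 11.968–19.228, so I_lo=51, I_hi=100, C_lo=11.968, C_hi=19.228.
(100−51)/(19.228−11.968) × (15.731−11.968) + 51 = 49/7.260 × 3.763 + 51 ≈ 76.40 → 76.
AQIs: Fresno=140, Ulaanbaatar=85, Mexico City=177, Denver=76. Sum = 140 + 85 + 177 + 76 = 478.

478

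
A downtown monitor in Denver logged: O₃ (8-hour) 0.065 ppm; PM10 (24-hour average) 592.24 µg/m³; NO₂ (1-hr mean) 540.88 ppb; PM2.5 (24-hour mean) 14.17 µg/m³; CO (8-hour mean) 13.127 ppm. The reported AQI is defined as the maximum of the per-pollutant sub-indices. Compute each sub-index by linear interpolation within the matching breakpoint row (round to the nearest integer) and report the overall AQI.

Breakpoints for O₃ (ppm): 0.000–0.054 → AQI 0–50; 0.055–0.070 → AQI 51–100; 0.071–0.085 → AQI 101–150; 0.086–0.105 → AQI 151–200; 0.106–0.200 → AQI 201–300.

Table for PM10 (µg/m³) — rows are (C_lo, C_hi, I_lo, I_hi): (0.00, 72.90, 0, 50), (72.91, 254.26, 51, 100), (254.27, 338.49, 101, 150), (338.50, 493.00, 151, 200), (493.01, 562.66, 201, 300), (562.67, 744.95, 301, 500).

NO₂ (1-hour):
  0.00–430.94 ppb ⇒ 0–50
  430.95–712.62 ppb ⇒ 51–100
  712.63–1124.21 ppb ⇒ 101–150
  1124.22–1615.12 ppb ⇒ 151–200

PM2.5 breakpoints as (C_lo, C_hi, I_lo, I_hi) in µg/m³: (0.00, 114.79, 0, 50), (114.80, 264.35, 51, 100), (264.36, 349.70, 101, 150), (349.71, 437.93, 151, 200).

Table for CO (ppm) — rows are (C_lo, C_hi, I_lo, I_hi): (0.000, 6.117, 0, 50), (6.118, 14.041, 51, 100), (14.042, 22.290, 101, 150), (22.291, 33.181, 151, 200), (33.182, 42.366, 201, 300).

O₃: 0.065 ∈ [0.055, 0.070] ↔ index [51, 100].
51 + (0.065−0.055)·(100−51)/(0.070−0.055) = 51 + 0.010·49/0.015 ≈ 83.67, so AQI = 84.
PM10: row 562.67–744.95 (AQI 301–500). (500−301)·(592.24−562.67)/(744.95−562.67) + 301 = 199·29.57/182.28 + 301 ≈ 333.28 → 333.
NO₂: 540.88 ∈ [430.95, 712.62] ↔ index [51, 100].
51 + (540.88−430.95)·(100−51)/(712.62−430.95) = 51 + 109.93·49/281.67 ≈ 70.12, so AQI = 70.
PM2.5: 14.17 ∈ [0.00, 114.79] ↔ index [0, 50].
0 + (14.17−0.00)·(50−0)/(114.79−0.00) = 0 + 14.17·50/114.79 ≈ 6.17, so AQI = 6.
CO: 13.127 lies in 6.118–14.041, so I_lo=51, I_hi=100, C_lo=6.118, C_hi=14.041.
(100−51)/(14.041−6.118) × (13.127−6.118) + 51 = 49/7.923 × 7.009 + 51 ≈ 94.35 → 94.
Sub-indices: O₃→84, PM10→333, NO₂→70, PM2.5→6, CO→94. Overall AQI = max = 333; dominant pollutant is PM10.

333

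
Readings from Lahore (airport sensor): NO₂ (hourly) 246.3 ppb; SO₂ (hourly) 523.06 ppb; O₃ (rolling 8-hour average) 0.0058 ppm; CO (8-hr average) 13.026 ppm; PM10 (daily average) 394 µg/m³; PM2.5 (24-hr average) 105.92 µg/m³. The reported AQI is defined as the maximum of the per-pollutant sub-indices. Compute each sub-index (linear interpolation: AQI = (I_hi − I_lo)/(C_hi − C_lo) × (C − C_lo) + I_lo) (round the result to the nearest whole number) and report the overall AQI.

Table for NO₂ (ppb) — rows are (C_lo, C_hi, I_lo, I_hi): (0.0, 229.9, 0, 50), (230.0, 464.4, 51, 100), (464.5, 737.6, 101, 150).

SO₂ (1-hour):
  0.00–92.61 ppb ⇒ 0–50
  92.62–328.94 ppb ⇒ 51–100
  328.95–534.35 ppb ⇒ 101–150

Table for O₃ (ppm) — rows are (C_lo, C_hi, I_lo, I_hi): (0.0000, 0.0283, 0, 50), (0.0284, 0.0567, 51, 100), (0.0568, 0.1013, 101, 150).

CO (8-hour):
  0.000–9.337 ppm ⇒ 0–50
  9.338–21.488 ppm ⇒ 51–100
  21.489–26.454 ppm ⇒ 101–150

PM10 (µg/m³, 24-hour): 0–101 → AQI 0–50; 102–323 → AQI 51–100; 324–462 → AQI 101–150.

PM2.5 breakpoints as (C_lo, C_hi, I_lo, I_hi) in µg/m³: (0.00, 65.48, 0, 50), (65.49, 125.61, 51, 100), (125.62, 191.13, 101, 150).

147

NO₂ 246.3: bracket 230.0–464.4 → index 51–100; slope 49/234.4, offset 16.3.
AQI = 51 + 49/234.4·16.3 ≈ 54.41 ⇒ 54.
SO₂: 523.06 lies in 328.95–534.35, so I_lo=101, I_hi=150, C_lo=328.95, C_hi=534.35.
(150−101)/(534.35−328.95) × (523.06−328.95) + 101 = 49/205.40 × 194.11 + 101 ≈ 147.31 → 147.
O₃ 0.0058: bracket 0.0000–0.0283 → index 0–50; slope 50/0.0283, offset 0.0058.
AQI = 0 + 50/0.0283·0.0058 ≈ 10.25 ⇒ 10.
CO: 13.026 ∈ [9.338, 21.488] ↔ index [51, 100].
51 + (13.026−9.338)·(100−51)/(21.488−9.338) = 51 + 3.688·49/12.150 ≈ 65.87, so AQI = 66.
PM10: 394 lies in 324–462, so I_lo=101, I_hi=150, C_lo=324, C_hi=462.
(150−101)/(462−324) × (394−324) + 101 = 49/138 × 70 + 101 ≈ 125.86 → 126.
PM2.5: 105.92 lies in 65.49–125.61, so I_lo=51, I_hi=100, C_lo=65.49, C_hi=125.61.
(100−51)/(125.61−65.49) × (105.92−65.49) + 51 = 49/60.12 × 40.43 + 51 ≈ 83.95 → 84.
Sub-indices: NO₂→54, SO₂→147, O₃→10, CO→66, PM10→126, PM2.5→84. Overall AQI = max = 147; dominant pollutant is SO₂.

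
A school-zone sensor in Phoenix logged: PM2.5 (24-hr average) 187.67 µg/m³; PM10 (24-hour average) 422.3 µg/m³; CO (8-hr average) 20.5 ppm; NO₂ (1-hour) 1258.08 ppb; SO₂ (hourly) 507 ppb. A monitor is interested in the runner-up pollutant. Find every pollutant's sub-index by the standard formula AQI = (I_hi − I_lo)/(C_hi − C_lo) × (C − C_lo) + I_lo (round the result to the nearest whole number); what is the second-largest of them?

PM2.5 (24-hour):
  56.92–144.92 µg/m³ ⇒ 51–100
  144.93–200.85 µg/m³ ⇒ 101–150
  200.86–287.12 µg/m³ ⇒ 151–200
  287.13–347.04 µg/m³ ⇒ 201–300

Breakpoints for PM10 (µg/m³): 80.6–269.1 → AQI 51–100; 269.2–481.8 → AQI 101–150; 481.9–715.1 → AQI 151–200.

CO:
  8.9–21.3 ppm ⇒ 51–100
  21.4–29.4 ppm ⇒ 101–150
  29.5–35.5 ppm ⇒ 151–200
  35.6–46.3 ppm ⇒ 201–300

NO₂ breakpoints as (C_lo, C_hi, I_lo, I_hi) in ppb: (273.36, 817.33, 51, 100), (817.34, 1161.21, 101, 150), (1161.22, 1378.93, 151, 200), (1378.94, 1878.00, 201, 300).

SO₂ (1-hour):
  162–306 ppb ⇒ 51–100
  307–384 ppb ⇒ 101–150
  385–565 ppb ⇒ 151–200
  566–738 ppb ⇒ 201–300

173

PM2.5 187.67: bracket 144.93–200.85 → index 101–150; slope 49/55.92, offset 42.74.
AQI = 101 + 49/55.92·42.74 ≈ 138.45 ⇒ 138.
PM10: 422.3 ∈ [269.2, 481.8] ↔ index [101, 150].
101 + (422.3−269.2)·(150−101)/(481.8−269.2) = 101 + 153.1·49/212.6 ≈ 136.29, so AQI = 136.
CO: 20.5 lies in 8.9–21.3, so I_lo=51, I_hi=100, C_lo=8.9, C_hi=21.3.
(100−51)/(21.3−8.9) × (20.5−8.9) + 51 = 49/12.4 × 11.6 + 51 ≈ 96.84 → 97.
NO₂ 1258.08: bracket 1161.22–1378.93 → index 151–200; slope 49/217.71, offset 96.86.
AQI = 151 + 49/217.71·96.86 ≈ 172.80 ⇒ 173.
SO₂: row 385–565 (AQI 151–200). (200−151)·(507−385)/(565−385) + 151 = 49·122/180 + 151 ≈ 184.21 → 184.
Sub-indices: PM2.5→138, PM10→136, CO→97, NO₂→173, SO₂→184. Ranked high→low: 184, 173, 138, 136, 97. Second-highest sub-index = 173.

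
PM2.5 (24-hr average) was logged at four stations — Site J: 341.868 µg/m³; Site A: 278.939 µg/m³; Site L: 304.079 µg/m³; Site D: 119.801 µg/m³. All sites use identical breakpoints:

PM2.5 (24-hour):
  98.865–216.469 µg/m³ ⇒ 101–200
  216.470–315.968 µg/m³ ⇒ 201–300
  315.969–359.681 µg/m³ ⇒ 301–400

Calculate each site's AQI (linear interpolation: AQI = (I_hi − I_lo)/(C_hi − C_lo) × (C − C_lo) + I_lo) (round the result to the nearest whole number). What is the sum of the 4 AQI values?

1030

Site J: row 315.969–359.681 (AQI 301–400). (400−301)·(341.868−315.969)/(359.681−315.969) + 301 = 99·25.899/43.712 + 301 ≈ 359.66 → 360.
Site A: 278.939 lies in 216.470–315.968, so I_lo=201, I_hi=300, C_lo=216.470, C_hi=315.968.
(300−201)/(315.968−216.470) × (278.939−216.470) + 201 = 99/99.498 × 62.469 + 201 ≈ 263.16 → 263.
Site L: 304.079 ∈ [216.470, 315.968] ↔ index [201, 300].
201 + (304.079−216.470)·(300−201)/(315.968−216.470) = 201 + 87.609·99/99.498 ≈ 288.17, so AQI = 288.
Site D: 119.801 lies in 98.865–216.469, so I_lo=101, I_hi=200, C_lo=98.865, C_hi=216.469.
(200−101)/(216.469−98.865) × (119.801−98.865) + 101 = 99/117.604 × 20.936 + 101 ≈ 118.62 → 119.
AQIs: Site J=360, Site A=263, Site L=288, Site D=119. Sum = 360 + 263 + 288 + 119 = 1030.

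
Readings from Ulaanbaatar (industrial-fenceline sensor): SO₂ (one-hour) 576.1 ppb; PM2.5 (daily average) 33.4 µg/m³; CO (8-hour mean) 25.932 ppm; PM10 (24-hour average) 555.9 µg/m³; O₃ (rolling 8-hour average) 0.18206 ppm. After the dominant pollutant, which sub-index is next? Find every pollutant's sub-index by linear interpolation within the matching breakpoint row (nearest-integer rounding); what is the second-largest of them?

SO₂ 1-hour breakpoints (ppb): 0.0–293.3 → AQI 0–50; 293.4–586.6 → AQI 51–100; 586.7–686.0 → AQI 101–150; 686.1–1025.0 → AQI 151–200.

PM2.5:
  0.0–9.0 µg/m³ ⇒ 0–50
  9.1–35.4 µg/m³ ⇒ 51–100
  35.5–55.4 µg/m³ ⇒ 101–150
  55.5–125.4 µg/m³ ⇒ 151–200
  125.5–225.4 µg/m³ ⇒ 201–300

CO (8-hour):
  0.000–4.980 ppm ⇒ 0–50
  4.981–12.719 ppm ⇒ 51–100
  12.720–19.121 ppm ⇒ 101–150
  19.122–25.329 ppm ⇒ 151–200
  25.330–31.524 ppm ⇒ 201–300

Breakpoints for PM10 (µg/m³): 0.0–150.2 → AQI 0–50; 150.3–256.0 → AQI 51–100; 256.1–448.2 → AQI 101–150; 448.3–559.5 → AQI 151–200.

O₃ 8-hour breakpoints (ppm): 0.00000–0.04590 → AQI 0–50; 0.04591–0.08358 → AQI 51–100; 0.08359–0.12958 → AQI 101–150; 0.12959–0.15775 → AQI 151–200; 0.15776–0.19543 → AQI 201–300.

211

SO₂: 576.1 ∈ [293.4, 586.6] ↔ index [51, 100].
51 + (576.1−293.4)·(100−51)/(586.6−293.4) = 51 + 282.7·49/293.2 ≈ 98.25, so AQI = 98.
PM2.5: 33.4 lies in 9.1–35.4, so I_lo=51, I_hi=100, C_lo=9.1, C_hi=35.4.
(100−51)/(35.4−9.1) × (33.4−9.1) + 51 = 49/26.3 × 24.3 + 51 ≈ 96.27 → 96.
CO: 25.932 ∈ [25.330, 31.524] ↔ index [201, 300].
201 + (25.932−25.330)·(300−201)/(31.524−25.330) = 201 + 0.602·99/6.194 ≈ 210.62, so AQI = 211.
PM10: 555.9 ∈ [448.3, 559.5] ↔ index [151, 200].
151 + (555.9−448.3)·(200−151)/(559.5−448.3) = 151 + 107.6·49/111.2 ≈ 198.41, so AQI = 198.
O₃: row 0.15776–0.19543 (AQI 201–300). (300−201)·(0.18206−0.15776)/(0.19543−0.15776) + 201 = 99·0.02430/0.03767 + 201 ≈ 264.86 → 265.
Sub-indices: SO₂→98, PM2.5→96, CO→211, PM10→198, O₃→265. Ranked high→low: 265, 211, 198, 98, 96. Second-highest sub-index = 211.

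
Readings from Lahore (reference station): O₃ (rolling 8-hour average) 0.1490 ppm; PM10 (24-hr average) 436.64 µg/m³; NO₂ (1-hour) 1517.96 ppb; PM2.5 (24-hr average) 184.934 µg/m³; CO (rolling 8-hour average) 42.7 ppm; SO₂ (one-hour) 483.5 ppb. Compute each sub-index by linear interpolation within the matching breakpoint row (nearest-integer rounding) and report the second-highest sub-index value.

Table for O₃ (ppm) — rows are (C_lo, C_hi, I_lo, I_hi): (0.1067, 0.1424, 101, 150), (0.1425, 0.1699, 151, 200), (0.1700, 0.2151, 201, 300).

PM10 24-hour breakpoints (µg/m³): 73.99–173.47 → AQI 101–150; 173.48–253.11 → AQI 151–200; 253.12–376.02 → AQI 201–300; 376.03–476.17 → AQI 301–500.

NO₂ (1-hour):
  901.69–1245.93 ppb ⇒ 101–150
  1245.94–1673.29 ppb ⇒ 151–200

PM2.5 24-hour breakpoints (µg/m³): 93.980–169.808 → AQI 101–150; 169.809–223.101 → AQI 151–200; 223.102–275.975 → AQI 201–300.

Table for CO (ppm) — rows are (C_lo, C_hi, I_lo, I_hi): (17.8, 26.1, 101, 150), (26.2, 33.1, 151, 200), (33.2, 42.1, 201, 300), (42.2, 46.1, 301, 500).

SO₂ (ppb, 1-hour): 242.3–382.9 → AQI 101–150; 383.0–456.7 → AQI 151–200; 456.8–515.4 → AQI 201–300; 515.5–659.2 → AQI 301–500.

327

O₃: row 0.1425–0.1699 (AQI 151–200). (200−151)·(0.1490−0.1425)/(0.1699−0.1425) + 151 = 49·0.0065/0.0274 + 151 ≈ 162.62 → 163.
PM10: 436.64 lies in 376.03–476.17, so I_lo=301, I_hi=500, C_lo=376.03, C_hi=476.17.
(500−301)/(476.17−376.03) × (436.64−376.03) + 301 = 199/100.14 × 60.61 + 301 ≈ 421.45 → 421.
NO₂ 1517.96: bracket 1245.94–1673.29 → index 151–200; slope 49/427.35, offset 272.02.
AQI = 151 + 49/427.35·272.02 ≈ 182.19 ⇒ 182.
PM2.5: 184.934 ∈ [169.809, 223.101] ↔ index [151, 200].
151 + (184.934−169.809)·(200−151)/(223.101−169.809) = 151 + 15.125·49/53.292 ≈ 164.91, so AQI = 165.
CO: 42.7 lies in 42.2–46.1, so I_lo=301, I_hi=500, C_lo=42.2, C_hi=46.1.
(500−301)/(46.1−42.2) × (42.7−42.2) + 301 = 199/3.9 × 0.5 + 301 ≈ 326.51 → 327.
SO₂: 483.5 ∈ [456.8, 515.4] ↔ index [201, 300].
201 + (483.5−456.8)·(300−201)/(515.4−456.8) = 201 + 26.7·99/58.6 ≈ 246.11, so AQI = 246.
Sub-indices: O₃→163, PM10→421, NO₂→182, PM2.5→165, CO→327, SO₂→246. Ranked high→low: 421, 327, 246, 182, 165, 163. Second-highest sub-index = 327.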